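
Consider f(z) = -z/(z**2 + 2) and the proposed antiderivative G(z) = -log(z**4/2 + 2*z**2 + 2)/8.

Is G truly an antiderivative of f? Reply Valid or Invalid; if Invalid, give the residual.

Invalid: d/dz[G] - f = z/(2*z**2 + 4), which is not 0.

d/dz[G] = -z/(2*z**2 + 4)
d/dz[G] - f(z) = z/(2*z**2 + 4) != 0.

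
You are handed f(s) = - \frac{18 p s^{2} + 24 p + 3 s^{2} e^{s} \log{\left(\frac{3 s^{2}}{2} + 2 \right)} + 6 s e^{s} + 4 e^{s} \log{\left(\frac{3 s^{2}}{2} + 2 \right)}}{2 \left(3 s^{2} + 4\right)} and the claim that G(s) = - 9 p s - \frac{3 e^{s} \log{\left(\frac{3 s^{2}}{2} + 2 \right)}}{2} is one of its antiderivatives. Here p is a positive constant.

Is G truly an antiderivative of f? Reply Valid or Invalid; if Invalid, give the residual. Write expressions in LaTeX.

Invalid: d/ds[G] - f = \frac{- 18 p s^{2} - 24 p - 3 s^{2} e^{s} \log{\left(\frac{3 s^{2}}{2} + 2 \right)} - 6 s e^{s} - 4 e^{s} \log{\left(\frac{3 s^{2}}{2} + 2 \right)}}{3 s^{2} + 4}, which is not 0.

d/ds[G] = \frac{- 54 p s^{2} - 72 p - 9 s^{2} e^{s} \log{\left(\frac{3 s^{2}}{2} + 2 \right)} - 18 s e^{s} - 12 e^{s} \log{\left(\frac{3 s^{2}}{2} + 2 \right)}}{6 s^{2} + 8}
d/ds[G] - f(s) = \frac{- 18 p s^{2} - 24 p - 3 s^{2} e^{s} \log{\left(\frac{3 s^{2}}{2} + 2 \right)} - 6 s e^{s} - 4 e^{s} \log{\left(\frac{3 s^{2}}{2} + 2 \right)}}{3 s^{2} + 4} != 0.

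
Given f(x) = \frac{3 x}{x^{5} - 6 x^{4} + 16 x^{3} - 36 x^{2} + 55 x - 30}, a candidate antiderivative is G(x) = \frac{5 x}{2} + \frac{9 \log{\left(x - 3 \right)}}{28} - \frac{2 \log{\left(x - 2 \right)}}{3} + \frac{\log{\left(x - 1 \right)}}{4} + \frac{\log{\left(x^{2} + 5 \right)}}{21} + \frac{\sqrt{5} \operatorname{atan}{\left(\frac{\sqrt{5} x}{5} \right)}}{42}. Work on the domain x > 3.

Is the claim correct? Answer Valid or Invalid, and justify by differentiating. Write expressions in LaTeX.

Invalid: d/dx[G] - f = \frac{5}{2}, which is not 0.

d/dx[G] = \frac{5 x^{5} - 30 x^{4} + 80 x^{3} - 180 x^{2} + 281 x - 150}{2 x^{5} - 12 x^{4} + 32 x^{3} - 72 x^{2} + 110 x - 60}
d/dx[G] - f(x) = \frac{5}{2} != 0.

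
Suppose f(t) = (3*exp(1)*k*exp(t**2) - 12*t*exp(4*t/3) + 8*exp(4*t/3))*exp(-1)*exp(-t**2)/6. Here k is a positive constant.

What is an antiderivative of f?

An antiderivative is F(t) = k*t/2 + exp(-t**2 + 4*t/3 - 1).

Differentiate the proposed F(t) back; it has to land on f(t) exactly.
Check: d/dt[k*t/2 + exp(-t**2 + 4*t/3 - 1)] = (3*exp(1)*k*exp(-4*t/3)*exp(t**2) - 12*t + 8)*exp(-1)*exp(4*t/3)*exp(-t**2)/6, which equals f(t).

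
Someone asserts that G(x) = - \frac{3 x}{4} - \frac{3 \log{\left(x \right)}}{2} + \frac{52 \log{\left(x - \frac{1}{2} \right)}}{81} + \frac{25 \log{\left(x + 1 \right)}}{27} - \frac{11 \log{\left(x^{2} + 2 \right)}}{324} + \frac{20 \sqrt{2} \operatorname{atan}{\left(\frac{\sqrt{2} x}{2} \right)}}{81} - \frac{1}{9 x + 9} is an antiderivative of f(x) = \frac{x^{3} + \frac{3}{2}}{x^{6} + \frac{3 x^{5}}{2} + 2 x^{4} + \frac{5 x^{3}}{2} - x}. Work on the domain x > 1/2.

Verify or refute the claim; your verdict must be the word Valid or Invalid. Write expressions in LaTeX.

Invalid: d/dx[G] - f = - \frac{3}{4}, which is not 0.

d/dx[G] = \frac{- 6 x^{6} - 9 x^{5} - 12 x^{4} - 7 x^{3} + 6 x + 12}{8 x^{6} + 12 x^{5} + 16 x^{4} + 20 x^{3} - 8 x}
d/dx[G] - f(x) = - \frac{3}{4} != 0.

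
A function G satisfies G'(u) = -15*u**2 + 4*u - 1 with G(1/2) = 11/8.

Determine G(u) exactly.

Integrate term by term and add the pieces.
A general antiderivative is -5*u**3 + 2*u**2 - u + C.
The condition gives C = 11/8 - (-5/8) = 2.
So G(u) = -5*u**3 + 2*u**2 - u + 2.
Check: d/du[-5*u**3 + 2*u**2 - u + 2] = -15*u**2 + 4*u - 1 = G'(u).

G(u) = -5*u**3 + 2*u**2 - u + 2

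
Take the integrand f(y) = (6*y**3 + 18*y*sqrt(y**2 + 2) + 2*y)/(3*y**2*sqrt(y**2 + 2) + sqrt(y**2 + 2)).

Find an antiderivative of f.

Differentiate the proposed F(y) back; it has to land on f(y) exactly.
Check: d/dy[2*sqrt(y**2 + 2) + 3*log(2*y**2 + 2/3)] = (6*y**3 + 18*y*sqrt(y**2 + 2) + 2*y)/(3*y**2*sqrt(y**2 + 2) + sqrt(y**2 + 2)) = f(y).

An antiderivative is F(y) = 2*sqrt(y**2 + 2) + 3*log(2*y**2 + 2/3).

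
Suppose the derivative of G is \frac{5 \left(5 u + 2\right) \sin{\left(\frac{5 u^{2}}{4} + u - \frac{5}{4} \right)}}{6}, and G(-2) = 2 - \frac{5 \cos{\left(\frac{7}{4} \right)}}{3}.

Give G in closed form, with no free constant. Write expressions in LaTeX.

The substitution w = \frac{5 u^{2}}{4} + u - \frac{5}{4} works: G'(u) is exactly (dG/dw)*(dw/du) for that inner function.
A general antiderivative is - \frac{5 \cos{\left(\frac{5 u^{2}}{4} + u - \frac{5}{4} \right)}}{3} + C.
The condition gives C = 2 - \frac{5 \cos{\left(\frac{7}{4} \right)}}{3} - (- \frac{5 \cos{\left(\frac{7}{4} \right)}}{3}) = 2.
So G(u) = 2 - \frac{5 \cos{\left(\frac{5 u^{2}}{4} + u - \frac{5}{4} \right)}}{3}.
Check: d/du[2 - \frac{5 \cos{\left(\frac{5 u^{2}}{4} + u - \frac{5}{4} \right)}}{3}] = \frac{25 u \sin{\left(\frac{5 u^{2}}{4} + u - \frac{5}{4} \right)}}{6} + \frac{5 \sin{\left(\frac{5 u^{2}}{4} + u - \frac{5}{4} \right)}}{3}, which equals G'(u).

G(u) = 2 - \frac{5 \cos{\left(\frac{5 u^{2}}{4} + u - \frac{5}{4} \right)}}{3}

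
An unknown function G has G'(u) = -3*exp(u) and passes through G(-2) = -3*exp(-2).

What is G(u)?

G(u) = -3*exp(u)

Check a candidate G(u) by differentiating: d/du[G] must match the given G'(u).
A general antiderivative is -3*exp(u) + C.
The condition gives C = -3*exp(-2) - (-3*exp(-2)) = 0.
So G(u) = -3*exp(u).
Check: d/du[-3*exp(u)] = -3*exp(u) = G'(u).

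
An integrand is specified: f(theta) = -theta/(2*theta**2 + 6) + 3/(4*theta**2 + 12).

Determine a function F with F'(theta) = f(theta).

An antiderivative is F(theta) = (-log(theta**2 + 3) + sqrt(3)*atan(sqrt(3)*theta/3))/4.

The integrand splits into summands that can be handled one at a time.
Check: d/dtheta[(-log(theta**2 + 3) + sqrt(3)*atan(sqrt(3)*theta/3))/4] = (3 - 2*theta)/(4*theta**2 + 12), which equals f(theta).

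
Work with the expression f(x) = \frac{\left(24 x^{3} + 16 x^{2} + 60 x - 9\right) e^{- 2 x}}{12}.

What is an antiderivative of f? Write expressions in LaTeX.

Recognize the product-rule pattern: f = u'v + uv' with u = - x^{3} - \frac{13 x^{2}}{6} - \frac{14 x}{3} - \frac{47}{24}, v = e^{- 2 x}, so integration by parts undoes it.
Check: d/dx[\frac{\left(- 24 x^{3} - 52 x^{2} - 112 x - 47\right) e^{- 2 x}}{24}] = \frac{\left(24 x^{3} + 16 x^{2} + 60 x - 9\right) e^{- 2 x}}{12} = f(x).

An antiderivative is F(x) = \frac{\left(- 24 x^{3} - 52 x^{2} - 112 x - 47\right) e^{- 2 x}}{24}.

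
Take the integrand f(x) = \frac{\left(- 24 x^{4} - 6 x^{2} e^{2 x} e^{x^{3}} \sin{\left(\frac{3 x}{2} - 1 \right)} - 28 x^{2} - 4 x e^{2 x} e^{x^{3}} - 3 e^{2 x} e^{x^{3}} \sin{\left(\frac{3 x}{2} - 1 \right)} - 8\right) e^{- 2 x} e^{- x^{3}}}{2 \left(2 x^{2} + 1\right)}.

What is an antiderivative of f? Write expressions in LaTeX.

An antiderivative is F(x) = \frac{\left(- e^{2 x} e^{x^{3}} \log{\left(2 x^{2} + 1 \right)} + 2 e^{2 x} e^{x^{3}} \cos{\left(\frac{3 x}{2} - 1 \right)} + 4\right) e^{- 2 x} e^{- x^{3}}}{2}.

A first test for any F(x): its x-derivative must equal f(x) identically.
Check: d/dx[\frac{\left(- e^{2 x} e^{x^{3}} \log{\left(2 x^{2} + 1 \right)} + 2 e^{2 x} e^{x^{3}} \cos{\left(\frac{3 x}{2} - 1 \right)} + 4\right) e^{- 2 x} e^{- x^{3}}}{2}] = \frac{- 24 x^{4} - 6 x^{2} e^{2 x} e^{x^{3}} \sin{\left(\frac{3 x}{2} - 1 \right)} - 28 x^{2} - 4 x e^{2 x} e^{x^{3}} - 3 e^{2 x} e^{x^{3}} \sin{\left(\frac{3 x}{2} - 1 \right)} - 8}{4 x^{2} e^{2 x} e^{x^{3}} + 2 e^{2 x} e^{x^{3}}}, which equals f(x).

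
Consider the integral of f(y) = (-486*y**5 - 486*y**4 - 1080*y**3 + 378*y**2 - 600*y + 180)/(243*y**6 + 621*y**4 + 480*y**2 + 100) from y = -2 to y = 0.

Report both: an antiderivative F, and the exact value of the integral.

Antiderivative: F(y) = (18*y - (9*y**2 + 10)*log(3*y**2 + 1))/(9*y**2 + 10); value = 18/23 + log(13)

For F(y) to be correct the identity F'(y) - f(y) = 0 must hold.
F(y) = (18*y - (9*y**2 + 10)*log(3*y**2 + 1))/(9*y**2 + 10) is an antiderivative of f.
Check: d/dy[(18*y - (9*y**2 + 10)*log(3*y**2 + 1))/(9*y**2 + 10)] = (-486*y**5 - 486*y**4 - 1080*y**3 + 378*y**2 - 600*y + 180)/(243*y**6 + 621*y**4 + 480*y**2 + 100) = f(y).
F(0) = 0; F(-2) = -log(13) - 18/23.
Integral = F(0) - F(-2) = 18/23 + log(13).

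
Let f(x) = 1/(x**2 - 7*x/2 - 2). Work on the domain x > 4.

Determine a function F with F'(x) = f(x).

An antiderivative is F(x) = 2*(log(x - 4) - log(x + 1/2))/9.

Factor the denominator ((x - 4)*(2*x + 1)) and decompose: f = -4/(9*(2*x + 1)) + 2/(9*(x - 4)); each piece integrates to a log, atan, or power term.
Check: d/dx[2*(log(x - 4) - log(x + 1/2))/9] = 2/(2*x**2 - 7*x - 4), which equals f(x).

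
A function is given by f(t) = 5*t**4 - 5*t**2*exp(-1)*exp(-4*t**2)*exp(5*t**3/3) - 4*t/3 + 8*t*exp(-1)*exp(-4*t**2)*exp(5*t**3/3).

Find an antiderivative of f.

An antiderivative is F(t) = (3*exp(1)*t**5*exp(4*t**2)*exp(-5*t**3/3) - 2*exp(1)*t**2*exp(4*t**2)*exp(-5*t**3/3) - 3)*exp(-1)*exp(-4*t**2)*exp(5*t**3/3)/3.

The integrand splits into summands that can be handled one at a time.
Check: d/dt[(3*exp(1)*t**5*exp(4*t**2)*exp(-5*t**3/3) - 2*exp(1)*t**2*exp(4*t**2)*exp(-5*t**3/3) - 3)*exp(-1)*exp(-4*t**2)*exp(5*t**3/3)/3] = (15*exp(1)*t**4*exp(4*t**2) - 15*t**2*exp(5*t**3/3) - 4*exp(1)*t*exp(4*t**2) + 24*t*exp(5*t**3/3))*exp(-1)*exp(-4*t**2)/3, which equals f(t).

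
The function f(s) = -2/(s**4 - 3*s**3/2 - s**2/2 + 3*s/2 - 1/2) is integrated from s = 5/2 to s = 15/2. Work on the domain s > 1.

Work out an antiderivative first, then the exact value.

Antiderivative: F(s) = (15*(s - 1)*log(s - 1) - 16*(s - 1)*log(s - 1/2) + (s - 1)*log(s + 1) + 6)/(3*(s - 1)); value = -16*log(7)/3 - 5*log(3/2) - 40/39 - log(7/2)/3 + log(17/2)/3 + 16*log(2)/3 + 5*log(13/2)

The denominator factors as (s - 1)**2*(s + 1)*(2*s - 1); partial fractions split f into directly integrable pieces: -32/(3*(2*s - 1)) + 1/(3*(s + 1)) + 5/(s - 1) - 2/(s - 1)**2.
F(s) = (15*(s - 1)*log(s - 1) - 16*(s - 1)*log(s - 1/2) + (s - 1)*log(s + 1) + 6)/(3*(s - 1)) is an antiderivative of f.
Check: d/ds[(15*(s - 1)*log(s - 1) - 16*(s - 1)*log(s - 1/2) + (s - 1)*log(s + 1) + 6)/(3*(s - 1))] = -4/(2*s**4 - 3*s**3 - s**2 + 3*s - 1), which equals f(s).
F(15/2) = -16*log(7)/3 + 4/13 + log(17/2)/3 + 5*log(13/2); F(5/2) = -16*log(2)/3 + log(7/2)/3 + 4/3 + 5*log(3/2).
Integral = F(15/2) - F(5/2) = -16*log(7)/3 - 5*log(3/2) - 40/39 - log(7/2)/3 + log(17/2)/3 + 16*log(2)/3 + 5*log(13/2).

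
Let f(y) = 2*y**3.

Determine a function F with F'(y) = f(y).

An antiderivative is F(y) = y**4/2.

An antiderivative F(y) passes only if d/dy[F] lands on f(y) exactly.
Check: d/dy[y**4/2] = 2*y**3 = f(y).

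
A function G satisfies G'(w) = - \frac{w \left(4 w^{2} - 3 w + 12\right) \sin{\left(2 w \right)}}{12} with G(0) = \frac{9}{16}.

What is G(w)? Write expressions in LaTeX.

G(w) = \frac{8 w^{3} \cos{\left(2 w \right)} - 12 w^{2} \sin{\left(2 w \right)} - 6 w^{2} \cos{\left(2 w \right)} + 6 w \sin{\left(2 w \right)} + 12 w \cos{\left(2 w \right)} - 6 \sin{\left(2 w \right)} + 3 \cos{\left(2 w \right)} + 24}{48}

Any candidate G(w) must reproduce the stated G'(w) exactly.
A general antiderivative is \frac{w^{3} \cos{\left(2 w \right)}}{6} - \frac{w^{2} \sin{\left(2 w \right)}}{4} - \frac{w^{2} \cos{\left(2 w \right)}}{8} + \frac{w \sin{\left(2 w \right)}}{8} + \frac{w \cos{\left(2 w \right)}}{4} - \frac{\sin{\left(2 w \right)}}{8} + \frac{\cos{\left(2 w \right)}}{16} + C.
The condition gives C = \frac{9}{16} - (\frac{1}{16}) = \frac{1}{2}.
So G(w) = \frac{8 w^{3} \cos{\left(2 w \right)} - 12 w^{2} \sin{\left(2 w \right)} - 6 w^{2} \cos{\left(2 w \right)} + 6 w \sin{\left(2 w \right)} + 12 w \cos{\left(2 w \right)} - 6 \sin{\left(2 w \right)} + 3 \cos{\left(2 w \right)} + 24}{48}.
Check: d/dw[\frac{8 w^{3} \cos{\left(2 w \right)} - 12 w^{2} \sin{\left(2 w \right)} - 6 w^{2} \cos{\left(2 w \right)} + 6 w \sin{\left(2 w \right)} + 12 w \cos{\left(2 w \right)} - 6 \sin{\left(2 w \right)} + 3 \cos{\left(2 w \right)} + 24}{48}] = - \frac{w^{3} \sin{\left(2 w \right)}}{3} + \frac{w^{2} \sin{\left(2 w \right)}}{4} - w \sin{\left(2 w \right)}, which equals G'(w).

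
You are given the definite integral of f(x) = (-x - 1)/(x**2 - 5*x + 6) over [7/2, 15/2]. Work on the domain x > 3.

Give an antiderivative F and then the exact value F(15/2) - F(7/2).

The denominator factors as (x - 3)*(x - 2); partial fractions split f into directly integrable pieces: 3/(x - 2) - 4/(x - 3).
F(x) = -4*log(x - 3) + 3*log(x - 2) is an antiderivative of f.
Check: d/dx[-4*log(x - 3) + 3*log(x - 2)] = (-x - 1)/(x**2 - 5*x + 6) = f(x).
F(15/2) = -4*log(9/2) + 3*log(11/2); F(7/2) = 3*log(3/2) + 4*log(2).
Integral = F(15/2) - F(7/2) = -4*log(9/2) - 4*log(2) - 3*log(3/2) + 3*log(11/2).

Antiderivative: F(x) = -4*log(x - 3) + 3*log(x - 2); value = -4*log(9/2) - 4*log(2) - 3*log(3/2) + 3*log(11/2)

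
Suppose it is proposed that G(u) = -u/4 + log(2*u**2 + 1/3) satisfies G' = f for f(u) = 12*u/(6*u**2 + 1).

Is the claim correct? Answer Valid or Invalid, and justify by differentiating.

Invalid: d/du[G] - f = -1/4, which is not 0.

d/du[G] = (-6*u**2 + 48*u - 1)/(24*u**2 + 4)
d/du[G] - f(u) = -1/4 != 0.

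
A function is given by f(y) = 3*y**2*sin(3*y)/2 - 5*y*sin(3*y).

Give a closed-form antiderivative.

The integrand splits into summands that can be handled one at a time.
Check: d/dy[-y**2*cos(3*y)/2 + y*sin(3*y)/3 + 5*y*cos(3*y)/3 - 5*sin(3*y)/9 + cos(3*y)/9] = 3*y**2*sin(3*y)/2 - 5*y*sin(3*y) = f(y).

An antiderivative is F(y) = -y**2*cos(3*y)/2 + y*sin(3*y)/3 + 5*y*cos(3*y)/3 - 5*sin(3*y)/9 + cos(3*y)/9.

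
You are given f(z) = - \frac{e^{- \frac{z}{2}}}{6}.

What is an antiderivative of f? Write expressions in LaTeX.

An antiderivative is F(z) = \frac{e^{- \frac{z}{2}}}{3}.

Since d/dz undoes antidifferentiation here, F'(z) = f(z) is required of F(z).
Check: d/dz[\frac{e^{- \frac{z}{2}}}{3}] = - \frac{e^{- \frac{z}{2}}}{6} = f(z).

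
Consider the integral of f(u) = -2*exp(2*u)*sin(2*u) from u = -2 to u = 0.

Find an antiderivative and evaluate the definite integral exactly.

Any candidate F(u) must reproduce f(u) exactly when differentiated.
F(u) = (-sin(2*u) + cos(2*u))*exp(2*u)/2 is an antiderivative of f.
Check: d/du[(-sin(2*u) + cos(2*u))*exp(2*u)/2] = -2*exp(2*u)*sin(2*u) = f(u).
F(0) = 1/2; F(-2) = exp(-4)*sin(4)/2 + exp(-4)*cos(4)/2.
Integral = F(0) - F(-2) = -exp(-4)*cos(4)/2 - exp(-4)*sin(4)/2 + 1/2.

Antiderivative: F(u) = (-sin(2*u) + cos(2*u))*exp(2*u)/2; value = -exp(-4)*cos(4)/2 - exp(-4)*sin(4)/2 + 1/2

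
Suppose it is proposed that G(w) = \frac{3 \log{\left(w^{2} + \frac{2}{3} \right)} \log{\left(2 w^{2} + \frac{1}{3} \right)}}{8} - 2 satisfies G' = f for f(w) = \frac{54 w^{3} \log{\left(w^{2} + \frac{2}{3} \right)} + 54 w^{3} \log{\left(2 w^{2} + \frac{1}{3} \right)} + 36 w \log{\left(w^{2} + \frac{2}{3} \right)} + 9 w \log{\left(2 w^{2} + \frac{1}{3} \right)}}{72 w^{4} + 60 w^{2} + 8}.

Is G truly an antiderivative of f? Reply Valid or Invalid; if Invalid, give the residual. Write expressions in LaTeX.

d/dw[G] = \frac{54 w^{3} \log{\left(w^{2} + \frac{2}{3} \right)} + 54 w^{3} \log{\left(2 w^{2} + \frac{1}{3} \right)} + 36 w \log{\left(w^{2} + \frac{2}{3} \right)} + 9 w \log{\left(2 w^{2} + \frac{1}{3} \right)}}{72 w^{4} + 60 w^{2} + 8}
This equals f(w) exactly, so the claim holds.

Valid. The derivative of G reproduces f.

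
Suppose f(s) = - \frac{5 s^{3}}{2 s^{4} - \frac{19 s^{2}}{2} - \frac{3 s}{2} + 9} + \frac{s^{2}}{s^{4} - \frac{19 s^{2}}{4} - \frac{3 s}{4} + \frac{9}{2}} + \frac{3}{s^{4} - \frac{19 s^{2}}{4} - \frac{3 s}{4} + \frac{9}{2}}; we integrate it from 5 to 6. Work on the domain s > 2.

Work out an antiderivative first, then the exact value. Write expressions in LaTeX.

Antiderivative: F(s) = - \frac{5200 s \log{\left(s - 2 \right)} + 1176 s \log{\left(s - 1 \right)} + 5874 s \log{\left(s + \frac{3}{2} \right)} + 7800 \log{\left(s - 2 \right)} + 1764 \log{\left(s - 1 \right)} + 8811 \log{\left(s + \frac{3}{2} \right)} + 7665}{2450 \left(2 s + 3\right)}; value = - \frac{2937 \log{\left(\frac{15}{2} \right)}}{2450} - \frac{1006 \log{\left(4 \right)}}{1225} - \frac{6 \log{\left(5 \right)}}{25} + \frac{73}{2275} + \frac{52 \log{\left(3 \right)}}{49} + \frac{2937 \log{\left(\frac{13}{2} \right)}}{2450}

Factor the denominator (\left(s - 2\right) \left(s - 1\right) \left(2 s + 3\right)^{2}) and decompose: f = - \frac{2937}{1225 \left(2 s + 3\right)} + \frac{219}{35 \left(2 s + 3\right)^{2}} - \frac{6}{25 \left(s - 1\right)} - \frac{52}{49 \left(s - 2\right)}; each piece integrates to a log, atan, or power term.
F(s) = - \frac{5200 s \log{\left(s - 2 \right)} + 1176 s \log{\left(s - 1 \right)} + 5874 s \log{\left(s + \frac{3}{2} \right)} + 7800 \log{\left(s - 2 \right)} + 1764 \log{\left(s - 1 \right)} + 8811 \log{\left(s + \frac{3}{2} \right)} + 7665}{2450 \left(2 s + 3\right)} is an antiderivative of f.
Check: d/ds[- \frac{5200 s \log{\left(s - 2 \right)} + 1176 s \log{\left(s - 1 \right)} + 5874 s \log{\left(s + \frac{3}{2} \right)} + 7800 \log{\left(s - 2 \right)} + 1764 \log{\left(s - 1 \right)} + 8811 \log{\left(s + \frac{3}{2} \right)} + 7665}{2450 \left(2 s + 3\right)}] = \frac{- 10 s^{3} + 4 s^{2} + 12}{4 s^{4} - 19 s^{2} - 3 s + 18}, which equals f(s).
F(6) = - \frac{2937 \log{\left(\frac{15}{2} \right)}}{2450} - \frac{52 \log{\left(4 \right)}}{49} - \frac{6 \log{\left(5 \right)}}{25} - \frac{73}{350}; F(5) = - \frac{2937 \log{\left(\frac{13}{2} \right)}}{2450} - \frac{52 \log{\left(3 \right)}}{49} - \frac{6 \log{\left(4 \right)}}{25} - \frac{219}{910}.
Integral = F(6) - F(5) = - \frac{2937 \log{\left(\frac{15}{2} \right)}}{2450} - \frac{1006 \log{\left(4 \right)}}{1225} - \frac{6 \log{\left(5 \right)}}{25} + \frac{73}{2275} + \frac{52 \log{\left(3 \right)}}{49} + \frac{2937 \log{\left(\frac{13}{2} \right)}}{2450}.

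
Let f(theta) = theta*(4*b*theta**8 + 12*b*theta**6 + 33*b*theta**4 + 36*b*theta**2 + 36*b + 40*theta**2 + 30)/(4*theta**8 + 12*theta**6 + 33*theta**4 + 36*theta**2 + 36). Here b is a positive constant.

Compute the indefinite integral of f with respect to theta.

F(theta) = b*theta**2/2 - 5/(3*(2*theta**4/3 + theta**2 + 2)) + C

Differentiate the proposed F(theta) back; it has to land on f(theta) exactly.
Check: d/dtheta[b*theta**2/2 - 5/(3*(2*theta**4/3 + theta**2 + 2))] = (4*b*theta**9 + 12*b*theta**7 + 33*b*theta**5 + 36*b*theta**3 + 36*b*theta + 40*theta**3 + 30*theta)/(4*theta**8 + 12*theta**6 + 33*theta**4 + 36*theta**2 + 36), which equals f(theta).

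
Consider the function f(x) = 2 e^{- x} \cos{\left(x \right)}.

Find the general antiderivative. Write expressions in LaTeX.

For F(x) to be correct the identity F'(x) - f(x) = 0 must hold.
Check: d/dx[\left(\sin{\left(x \right)} - \cos{\left(x \right)}\right) e^{- x}] = 2 e^{- x} \cos{\left(x \right)} = f(x).

F(x) = \left(\sin{\left(x \right)} - \cos{\left(x \right)}\right) e^{- x} + C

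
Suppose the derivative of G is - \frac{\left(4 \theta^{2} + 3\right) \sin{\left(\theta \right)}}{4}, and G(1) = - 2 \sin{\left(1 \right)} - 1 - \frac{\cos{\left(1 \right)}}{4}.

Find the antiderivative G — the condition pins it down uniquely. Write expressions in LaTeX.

G(\theta) = \theta^{2} \cos{\left(\theta \right)} - 2 \theta \sin{\left(\theta \right)} - \frac{5 \cos{\left(\theta \right)}}{4} - 1

Any candidate G(\theta) must reproduce the stated G'(\theta) exactly.
A general antiderivative is \theta^{2} \cos{\left(\theta \right)} - 2 \theta \sin{\left(\theta \right)} - \frac{5 \cos{\left(\theta \right)}}{4} + C.
The condition gives C = - 2 \sin{\left(1 \right)} - 1 - \frac{\cos{\left(1 \right)}}{4} - (- 2 \sin{\left(1 \right)} - \frac{\cos{\left(1 \right)}}{4}) = -1.
So G(\theta) = \theta^{2} \cos{\left(\theta \right)} - 2 \theta \sin{\left(\theta \right)} - \frac{5 \cos{\left(\theta \right)}}{4} - 1.
Check: d/d\theta[\theta^{2} \cos{\left(\theta \right)} - 2 \theta \sin{\left(\theta \right)} - \frac{5 \cos{\left(\theta \right)}}{4} - 1] = - \theta^{2} \sin{\left(\theta \right)} - \frac{3 \sin{\left(\theta \right)}}{4}, which equals G'(\theta).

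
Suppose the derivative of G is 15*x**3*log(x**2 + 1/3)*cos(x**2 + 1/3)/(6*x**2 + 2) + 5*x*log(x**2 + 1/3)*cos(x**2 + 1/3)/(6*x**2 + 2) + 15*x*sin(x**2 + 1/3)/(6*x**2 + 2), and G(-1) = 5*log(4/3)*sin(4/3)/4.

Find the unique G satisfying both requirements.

G(x) = 5*log(x**2 + 1/3)*sin(x**2 + 1/3)/4

Recognize the product-rule pattern: G'(x) = u'v + uv' with u = 5*log(x**2 + 1/3)/4, v = sin(x**2 + 1/3), so integration by parts undoes it.
A general antiderivative is 5*log(x**2 + 1/3)*sin(x**2 + 1/3)/4 + C.
The condition gives C = 5*log(4/3)*sin(4/3)/4 - (5*log(4/3)*sin(4/3)/4) = 0.
So G(x) = 5*log(x**2 + 1/3)*sin(x**2 + 1/3)/4.
Check: d/dx[5*log(x**2 + 1/3)*sin(x**2 + 1/3)/4] = (15*x**3*log(x**2 + 1/3)*cos(x**2 + 1/3) + 5*x*log(x**2 + 1/3)*cos(x**2 + 1/3) + 15*x*sin(x**2 + 1/3))/(6*x**2 + 2), which equals G'(x).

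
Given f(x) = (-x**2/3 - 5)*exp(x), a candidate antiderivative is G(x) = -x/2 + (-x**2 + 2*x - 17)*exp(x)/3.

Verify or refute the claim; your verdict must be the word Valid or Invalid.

d/dx[G] = -x**2*exp(x)/3 - 5*exp(x) - 1/2
d/dx[G] - f(x) = -1/2 != 0.

Invalid: d/dx[G] - f = -1/2, which is not 0.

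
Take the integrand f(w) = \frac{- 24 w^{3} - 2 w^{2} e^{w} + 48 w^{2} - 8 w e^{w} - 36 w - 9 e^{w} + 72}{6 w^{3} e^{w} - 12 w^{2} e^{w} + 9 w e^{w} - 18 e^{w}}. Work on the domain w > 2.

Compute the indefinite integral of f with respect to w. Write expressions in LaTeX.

F(w) = - \log{\left(\frac{w}{2} - 1 \right)} + \frac{\log{\left(2 w^{2} + 3 \right)}}{3} + 4 e^{- w} + C

A candidate is checked by its d/dw: the result must match f(w).
Check: d/dw[- \log{\left(\frac{w}{2} - 1 \right)} + \frac{\log{\left(2 w^{2} + 3 \right)}}{3} + 4 e^{- w}] = \frac{- 24 w^{3} - 2 w^{2} e^{w} + 48 w^{2} - 8 w e^{w} - 36 w - 9 e^{w} + 72}{6 w^{3} e^{w} - 12 w^{2} e^{w} + 9 w e^{w} - 18 e^{w}} = f(w).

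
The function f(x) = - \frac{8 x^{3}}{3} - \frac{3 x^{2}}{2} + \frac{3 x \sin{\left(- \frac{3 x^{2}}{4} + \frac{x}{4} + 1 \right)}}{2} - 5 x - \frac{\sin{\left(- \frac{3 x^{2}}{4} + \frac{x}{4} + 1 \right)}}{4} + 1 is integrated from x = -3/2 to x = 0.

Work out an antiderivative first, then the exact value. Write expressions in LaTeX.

Antiderivative: F(x) = - \frac{2 x^{4}}{3} - \frac{x^{3}}{2} - \frac{5 x^{2}}{2} + x + \cos{\left(- \frac{3 x^{2}}{4} + \frac{x}{4} + 1 \right)}; value = - \cos{\left(\frac{17}{16} \right)} + \cos{\left(1 \right)} + \frac{141}{16}

The integrand splits into summands that can be handled one at a time.
F(x) = - \frac{2 x^{4}}{3} - \frac{x^{3}}{2} - \frac{5 x^{2}}{2} + x + \cos{\left(- \frac{3 x^{2}}{4} + \frac{x}{4} + 1 \right)} is an antiderivative of f.
Check: d/dx[- \frac{2 x^{4}}{3} - \frac{x^{3}}{2} - \frac{5 x^{2}}{2} + x + \cos{\left(- \frac{3 x^{2}}{4} + \frac{x}{4} + 1 \right)}] = - \frac{8 x^{3}}{3} - \frac{3 x^{2}}{2} + \frac{3 x \sin{\left(- \frac{3 x^{2}}{4} + \frac{x}{4} + 1 \right)}}{2} - 5 x - \frac{\sin{\left(- \frac{3 x^{2}}{4} + \frac{x}{4} + 1 \right)}}{4} + 1 = f(x).
F(0) = \cos{\left(1 \right)}; F(-3/2) = - \frac{141}{16} + \cos{\left(\frac{17}{16} \right)}.
Integral = F(0) - F(-3/2) = - \cos{\left(\frac{17}{16} \right)} + \cos{\left(1 \right)} + \frac{141}{16}.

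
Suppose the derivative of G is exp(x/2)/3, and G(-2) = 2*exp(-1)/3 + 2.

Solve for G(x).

Differentiate the proposed G(x) back; it has to land on the given G'(x).
A general antiderivative is 2*exp(x/2)/3 + C.
The condition gives C = 2*exp(-1)/3 + 2 - (2*exp(-1)/3) = 2.
So G(x) = 2*exp(x/2)/3 + 2.
Check: d/dx[2*exp(x/2)/3 + 2] = exp(x/2)/3 = G'(x).

G(x) = 2*exp(x/2)/3 + 2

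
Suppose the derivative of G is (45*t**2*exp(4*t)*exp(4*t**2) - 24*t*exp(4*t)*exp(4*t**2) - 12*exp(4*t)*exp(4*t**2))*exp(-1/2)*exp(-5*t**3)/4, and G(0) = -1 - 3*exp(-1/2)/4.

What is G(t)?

The substitution u = -5*t**3 + 4*t**2 + 4*t - 1/2 works: G'(t) is exactly (dG/du)*(du/dt) for that inner function.
A general antiderivative is -3*exp(-5*t**3 + 4*t**2 + 4*t - 1/2)/4 + C.
The condition gives C = -1 - 3*exp(-1/2)/4 - (-3*exp(-1/2)/4) = -1.
So G(t) = -(3*exp(-1/2)*exp(4*t)*exp(4*t**2)*exp(-5*t**3) + 4)/4.
Check: d/dt[-(3*exp(-1/2)*exp(4*t)*exp(4*t**2)*exp(-5*t**3) + 4)/4] = (45*t**2*exp(4*t)*exp(4*t**2) - 24*t*exp(4*t)*exp(4*t**2) - 12*exp(4*t)*exp(4*t**2))*exp(-1/2)*exp(-5*t**3)/4 = G'(t).

G(t) = -(3*exp(-1/2)*exp(4*t)*exp(4*t**2)*exp(-5*t**3) + 4)/4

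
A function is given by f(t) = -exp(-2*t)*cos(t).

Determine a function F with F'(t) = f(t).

An antiderivative F(t) passes only if d/dt[F] lands on f(t) exactly.
Check: d/dt[-exp(-2*t)*sin(t)/5 + 2*exp(-2*t)*cos(t)/5] = -exp(-2*t)*cos(t) = f(t).

An antiderivative is F(t) = -exp(-2*t)*sin(t)/5 + 2*exp(-2*t)*cos(t)/5.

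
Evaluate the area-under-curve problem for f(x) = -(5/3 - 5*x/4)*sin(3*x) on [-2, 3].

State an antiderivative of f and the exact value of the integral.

Antiderivative: F(x) = -5*x*cos(3*x)/12 + 5*sin(3*x)/36 + 5*cos(3*x)/9; value = -25*cos(6)/18 + 5*sin(6)/36 + 5*sin(9)/36 - 25*cos(9)/36

An antiderivative F(x) passes only if d/dx[F] lands on f(x) exactly.
F(x) = -5*x*cos(3*x)/12 + 5*sin(3*x)/36 + 5*cos(3*x)/9 is an antiderivative of f.
Check: d/dx[-5*x*cos(3*x)/12 + 5*sin(3*x)/36 + 5*cos(3*x)/9] = 5*x*sin(3*x)/4 - 5*sin(3*x)/3, which equals f(x).
F(3) = 5*sin(9)/36 - 25*cos(9)/36; F(-2) = -5*sin(6)/36 + 25*cos(6)/18.
Integral = F(3) - F(-2) = -25*cos(6)/18 + 5*sin(6)/36 + 5*sin(9)/36 - 25*cos(9)/36.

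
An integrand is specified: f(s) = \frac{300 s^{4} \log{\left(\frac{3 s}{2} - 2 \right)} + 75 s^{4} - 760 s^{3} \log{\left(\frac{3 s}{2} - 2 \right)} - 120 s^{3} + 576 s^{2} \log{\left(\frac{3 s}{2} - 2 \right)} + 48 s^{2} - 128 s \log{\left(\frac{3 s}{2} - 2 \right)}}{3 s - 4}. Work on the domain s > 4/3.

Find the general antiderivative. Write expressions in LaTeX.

f has the shape u'v + uv' for u = 4 \left(- \frac{5 s^{2}}{2} + 2 s\right)^{2} and v = \log{\left(\frac{3 s}{2} - 2 \right)} — it is the derivative of the product u*v.
Check: d/ds[25 s^{4} \log{\left(\frac{3 s}{2} - 2 \right)} - 40 s^{3} \log{\left(\frac{3 s}{2} - 2 \right)} + 16 s^{2} \log{\left(\frac{3 s}{2} - 2 \right)}] = \frac{300 s^{4} \log{\left(\frac{3 s}{2} - 2 \right)} + 75 s^{4} - 760 s^{3} \log{\left(\frac{3 s}{2} - 2 \right)} - 120 s^{3} + 576 s^{2} \log{\left(\frac{3 s}{2} - 2 \right)} + 48 s^{2} - 128 s \log{\left(\frac{3 s}{2} - 2 \right)}}{3 s - 4} = f(s).

F(s) = 25 s^{4} \log{\left(\frac{3 s}{2} - 2 \right)} - 40 s^{3} \log{\left(\frac{3 s}{2} - 2 \right)} + 16 s^{2} \log{\left(\frac{3 s}{2} - 2 \right)} + C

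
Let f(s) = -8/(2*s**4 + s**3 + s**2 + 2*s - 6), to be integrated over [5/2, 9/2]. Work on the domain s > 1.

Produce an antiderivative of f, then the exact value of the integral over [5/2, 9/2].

Factor the denominator ((s - 1)*(2*s + 3)*(s**2 + 2)) and decompose: f = 8*(s + 7)/(51*(s**2 + 2)) + 64/(85*(2*s + 3)) - 8/(15*(s - 1)); each piece integrates to a log, atan, or power term.
F(s) = 4*(-34*log(s - 1) + 24*log(s + 3/2) + 5*log(s**2 + 2) + 35*sqrt(2)*atan(sqrt(2)*s/2))/255 is an antiderivative of f.
Check: d/ds[4*(-34*log(s - 1) + 24*log(s + 3/2) + 5*log(s**2 + 2) + 35*sqrt(2)*atan(sqrt(2)*s/2))/255] = -8/(2*s**4 + s**3 + s**2 + 2*s - 6) = f(s).
F(9/2) = -8*log(7/2)/15 + 4*log(89/4)/51 + 32*log(6)/85 + 28*sqrt(2)*atan(9*sqrt(2)/4)/51; F(5/2) = -8*log(3/2)/15 + 4*log(33/4)/51 + 32*log(4)/85 + 28*sqrt(2)*atan(5*sqrt(2)/4)/51.
Integral = F(9/2) - F(5/2) = -28*sqrt(2)*atan(5*sqrt(2)/4)/51 - 8*log(7/2)/15 - 32*log(4)/85 - 4*log(33/4)/51 + 8*log(3/2)/15 + 4*log(89/4)/51 + 32*log(6)/85 + 28*sqrt(2)*atan(9*sqrt(2)/4)/51.

Antiderivative: F(s) = 4*(-34*log(s - 1) + 24*log(s + 3/2) + 5*log(s**2 + 2) + 35*sqrt(2)*atan(sqrt(2)*s/2))/255; value = -28*sqrt(2)*atan(5*sqrt(2)/4)/51 - 8*log(7/2)/15 - 32*log(4)/85 - 4*log(33/4)/51 + 8*log(3/2)/15 + 4*log(89/4)/51 + 32*log(6)/85 + 28*sqrt(2)*atan(9*sqrt(2)/4)/51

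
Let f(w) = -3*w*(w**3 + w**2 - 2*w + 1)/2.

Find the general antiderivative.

F(w) = -3*w**5/10 - 3*w**4/8 + w**3 - 3*w**2/4 + C

Any candidate F(w) must reproduce f(w) exactly when differentiated.
Check: d/dw[-3*w**5/10 - 3*w**4/8 + w**3 - 3*w**2/4] = -3*w**4/2 - 3*w**3/2 + 3*w**2 - 3*w/2, which equals f(w).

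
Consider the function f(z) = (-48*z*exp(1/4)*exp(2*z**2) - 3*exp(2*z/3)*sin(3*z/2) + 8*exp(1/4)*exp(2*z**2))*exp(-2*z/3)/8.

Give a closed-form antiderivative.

A first test for any F(z): its z-derivative must equal f(z) identically.
Check: d/dz[(-6*exp(2*z**2 - 2*z/3 + 1/4) + cos(3*z/2))/4] = -6*z*exp(1/4)*exp(-2*z/3)*exp(2*z**2) - 3*sin(3*z/2)/8 + exp(1/4)*exp(-2*z/3)*exp(2*z**2), which equals f(z).

An antiderivative is F(z) = (-6*exp(2*z**2 - 2*z/3 + 1/4) + cos(3*z/2))/4.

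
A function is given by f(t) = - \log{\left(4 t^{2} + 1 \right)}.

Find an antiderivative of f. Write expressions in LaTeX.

Differentiate the proposed F(t) back; it has to land on f(t) exactly.
Check: d/dt[- t \log{\left(4 t^{2} + 1 \right)} + 2 t - \operatorname{atan}{\left(2 t \right)}] = - \log{\left(4 t^{2} + 1 \right)} = f(t).

An antiderivative is F(t) = - t \log{\left(4 t^{2} + 1 \right)} + 2 t - \operatorname{atan}{\left(2 t \right)}.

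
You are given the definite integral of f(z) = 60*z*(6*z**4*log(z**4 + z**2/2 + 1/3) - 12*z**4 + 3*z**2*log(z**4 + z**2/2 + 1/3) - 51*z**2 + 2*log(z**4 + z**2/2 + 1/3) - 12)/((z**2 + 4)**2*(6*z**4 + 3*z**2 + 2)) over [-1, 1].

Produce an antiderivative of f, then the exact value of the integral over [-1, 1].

Antiderivative: F(z) = -30*log(z**4 + z**2/2 + 1/3)/(z**2 + 4); value = 0

Recognize the product-rule pattern: f = u'v + uv' with u = -15/(z**2/2 + 2), v = log(z**4 + z**2/2 + 1/3), so integration by parts undoes it.
F(z) = -30*log(z**4 + z**2/2 + 1/3)/(z**2 + 4) is an antiderivative of f.
Check: d/dz[-30*log(z**4 + z**2/2 + 1/3)/(z**2 + 4)] = (360*z**5*log(z**4 + z**2/2 + 1/3) - 720*z**5 + 180*z**3*log(z**4 + z**2/2 + 1/3) - 3060*z**3 + 120*z*log(z**4 + z**2/2 + 1/3) - 720*z)/(6*z**8 + 51*z**6 + 122*z**4 + 64*z**2 + 32), which equals f(z).
F(1) = -6*log(11/6); F(-1) = -6*log(11/6).
Integral = F(1) - F(-1) = 0.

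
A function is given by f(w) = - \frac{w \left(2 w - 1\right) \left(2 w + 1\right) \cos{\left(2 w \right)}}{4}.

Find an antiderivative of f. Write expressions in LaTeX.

An antiderivative is F(w) = - \frac{w^{3} \sin{\left(2 w \right)}}{2} - \frac{3 w^{2} \cos{\left(2 w \right)}}{4} + \frac{7 w \sin{\left(2 w \right)}}{8} + \frac{7 \cos{\left(2 w \right)}}{16}.

An antiderivative F(w) passes only if d/dw[F] lands on f(w) exactly.
Check: d/dw[- \frac{w^{3} \sin{\left(2 w \right)}}{2} - \frac{3 w^{2} \cos{\left(2 w \right)}}{4} + \frac{7 w \sin{\left(2 w \right)}}{8} + \frac{7 \cos{\left(2 w \right)}}{16}] = - w^{3} \cos{\left(2 w \right)} + \frac{w \cos{\left(2 w \right)}}{4}, which equals f(w).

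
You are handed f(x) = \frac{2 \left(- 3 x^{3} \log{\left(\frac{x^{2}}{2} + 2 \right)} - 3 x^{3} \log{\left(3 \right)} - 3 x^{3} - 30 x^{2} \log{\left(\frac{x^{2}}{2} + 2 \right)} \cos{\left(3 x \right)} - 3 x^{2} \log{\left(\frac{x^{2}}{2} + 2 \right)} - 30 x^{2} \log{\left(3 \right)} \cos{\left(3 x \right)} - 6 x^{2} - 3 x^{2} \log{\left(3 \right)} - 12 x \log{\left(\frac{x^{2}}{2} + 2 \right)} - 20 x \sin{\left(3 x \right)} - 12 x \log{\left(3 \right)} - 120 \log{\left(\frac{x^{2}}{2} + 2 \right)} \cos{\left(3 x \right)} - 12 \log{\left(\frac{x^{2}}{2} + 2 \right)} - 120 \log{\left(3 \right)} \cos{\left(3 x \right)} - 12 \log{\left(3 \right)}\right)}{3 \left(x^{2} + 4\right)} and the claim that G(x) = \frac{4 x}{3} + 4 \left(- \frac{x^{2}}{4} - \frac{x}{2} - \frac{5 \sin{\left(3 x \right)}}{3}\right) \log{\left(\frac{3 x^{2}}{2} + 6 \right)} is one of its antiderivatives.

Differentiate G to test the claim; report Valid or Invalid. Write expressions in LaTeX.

Invalid: d/dx[G] - f = \frac{4}{3}, which is not 0.

d/dx[G] = \frac{- 6 x^{3} \log{\left(\frac{x^{2}}{2} + 2 \right)} - 6 x^{3} \log{\left(3 \right)} - 6 x^{3} - 60 x^{2} \log{\left(\frac{x^{2}}{2} + 2 \right)} \cos{\left(3 x \right)} - 6 x^{2} \log{\left(\frac{x^{2}}{2} + 2 \right)} - 60 x^{2} \log{\left(3 \right)} \cos{\left(3 x \right)} - 8 x^{2} - 6 x^{2} \log{\left(3 \right)} - 24 x \log{\left(\frac{x^{2}}{2} + 2 \right)} - 40 x \sin{\left(3 x \right)} - 24 x \log{\left(3 \right)} - 240 \log{\left(\frac{x^{2}}{2} + 2 \right)} \cos{\left(3 x \right)} - 24 \log{\left(\frac{x^{2}}{2} + 2 \right)} - 240 \log{\left(3 \right)} \cos{\left(3 x \right)} - 24 \log{\left(3 \right)} + 16}{3 x^{2} + 12}
d/dx[G] - f(x) = \frac{4}{3} != 0.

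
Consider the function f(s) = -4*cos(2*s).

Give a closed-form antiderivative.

A candidate is checked by its d/ds: the result must match f(s).
Check: d/ds[-2*sin(2*s)] = -4*cos(2*s) = f(s).

An antiderivative is F(s) = -2*sin(2*s).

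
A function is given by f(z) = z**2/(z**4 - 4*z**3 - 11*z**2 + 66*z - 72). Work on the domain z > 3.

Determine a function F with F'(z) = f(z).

Factor the denominator ((z - 3)**2*(z - 2)*(z + 4)) and decompose: f = -8/(147*(z + 4)) + 2/(3*(z - 2)) - 30/(49*(z - 3)) + 9/(7*(z - 3)**2); each piece integrates to a log, atan, or power term.
Check: d/dz[-30*log(z - 3)/49 + 2*log(z - 2)/3 - 8*log(z + 4)/147 - 9/(7*z - 21)] = z**2/(z**4 - 4*z**3 - 11*z**2 + 66*z - 72) = f(z).

An antiderivative is F(z) = -30*log(z - 3)/49 + 2*log(z - 2)/3 - 8*log(z + 4)/147 - 9/(7*z - 21).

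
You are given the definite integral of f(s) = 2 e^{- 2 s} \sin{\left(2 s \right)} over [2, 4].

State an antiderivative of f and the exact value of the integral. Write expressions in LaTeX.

A first test for any F(s): its s-derivative must equal f(s) identically.
F(s) = - \frac{e^{- 2 s} \sin{\left(2 s \right)}}{2} - \frac{e^{- 2 s} \cos{\left(2 s \right)}}{2} is an antiderivative of f.
Check: d/ds[- \frac{e^{- 2 s} \sin{\left(2 s \right)}}{2} - \frac{e^{- 2 s} \cos{\left(2 s \right)}}{2}] = 2 e^{- 2 s} \sin{\left(2 s \right)} = f(s).
F(4) = - \frac{\sin{\left(8 \right)}}{2 e^{8}} - \frac{\cos{\left(8 \right)}}{2 e^{8}}; F(2) = - \frac{\cos{\left(4 \right)}}{2 e^{4}} - \frac{\sin{\left(4 \right)}}{2 e^{4}}.
Integral = F(4) - F(2) = \frac{\sin{\left(4 \right)}}{2 e^{4}} + \frac{\cos{\left(4 \right)}}{2 e^{4}} - \frac{\sin{\left(8 \right)}}{2 e^{8}} - \frac{\cos{\left(8 \right)}}{2 e^{8}}.

Antiderivative: F(s) = - \frac{e^{- 2 s} \sin{\left(2 s \right)}}{2} - \frac{e^{- 2 s} \cos{\left(2 s \right)}}{2}; value = \frac{\sin{\left(4 \right)}}{2 e^{4}} + \frac{\cos{\left(4 \right)}}{2 e^{4}} - \frac{\sin{\left(8 \right)}}{2 e^{8}} - \frac{\cos{\left(8 \right)}}{2 e^{8}}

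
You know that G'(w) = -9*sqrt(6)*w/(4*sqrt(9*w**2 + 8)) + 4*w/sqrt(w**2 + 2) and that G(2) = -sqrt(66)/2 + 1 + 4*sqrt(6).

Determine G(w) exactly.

G(w) = 4*sqrt(w**2 + 2) - 3*sqrt(3*w**2/2 + 4/3)/2 + 1

The integrand splits into summands that can be handled one at a time.
A general antiderivative is 4*sqrt(w**2 + 2) - 3*sqrt(3*w**2/2 + 4/3)/2 + C.
The condition gives C = -sqrt(66)/2 + 1 + 4*sqrt(6) - (-sqrt(66)/2 + 4*sqrt(6)) = 1.
So G(w) = 4*sqrt(w**2 + 2) - 3*sqrt(3*w**2/2 + 4/3)/2 + 1.
Check: d/dw[4*sqrt(w**2 + 2) - 3*sqrt(3*w**2/2 + 4/3)/2 + 1] = (-9*sqrt(6)*w*sqrt(w**2 + 2) + 16*w*sqrt(9*w**2 + 8))/(4*sqrt(w**2 + 2)*sqrt(9*w**2 + 8)), which equals G'(w).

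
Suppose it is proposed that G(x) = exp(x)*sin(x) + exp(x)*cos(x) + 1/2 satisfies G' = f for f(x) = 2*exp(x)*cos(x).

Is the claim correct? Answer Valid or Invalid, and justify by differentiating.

Valid - the claim checks out under differentiation.

d/dx[G] = 2*exp(x)*cos(x)
This equals f(x) exactly, so the claim holds.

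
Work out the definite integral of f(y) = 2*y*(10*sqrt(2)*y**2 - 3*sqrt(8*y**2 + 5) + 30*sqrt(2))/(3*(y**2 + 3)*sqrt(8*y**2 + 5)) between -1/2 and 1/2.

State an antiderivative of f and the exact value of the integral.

Antiderivative: F(y) = 5*sqrt(4*y**2 + 5/2)/3 - log(y**2 + 3); value = 0

Since d/dy undoes antidifferentiation here, F'(y) = f(y) is required of F(y).
F(y) = 5*sqrt(4*y**2 + 5/2)/3 - log(y**2 + 3) is an antiderivative of f.
Check: d/dy[5*sqrt(4*y**2 + 5/2)/3 - log(y**2 + 3)] = (20*sqrt(2)*y**3 - 6*y*sqrt(8*y**2 + 5) + 60*sqrt(2)*y)/(3*y**2*sqrt(8*y**2 + 5) + 9*sqrt(8*y**2 + 5)), which equals f(y).
F(1/2) = -log(13/4) + 5*sqrt(14)/6; F(-1/2) = -log(13/4) + 5*sqrt(14)/6.
Integral = F(1/2) - F(-1/2) = 0.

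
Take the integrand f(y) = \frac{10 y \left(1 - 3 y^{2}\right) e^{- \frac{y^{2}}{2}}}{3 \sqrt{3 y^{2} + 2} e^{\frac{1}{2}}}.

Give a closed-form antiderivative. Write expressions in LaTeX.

An antiderivative is F(y) = \frac{10 \sqrt{3 y^{2} + 2} e^{- \frac{y^{2}}{2}}}{3 e^{\frac{1}{2}}}.

Recognize the product-rule pattern: f = u'v + uv' with u = \frac{10 \sqrt{3 y^{2} + 2}}{3}, v = e^{- \frac{y^{2}}{2} - \frac{1}{2}}, so integration by parts undoes it.
Check: d/dy[\frac{10 \sqrt{3 y^{2} + 2} e^{- \frac{y^{2}}{2}}}{3 e^{\frac{1}{2}}}] = \frac{\left(- 30 y^{3} + 10 y\right) e^{- \frac{y^{2}}{2}}}{3 \sqrt{3 y^{2} + 2} e^{\frac{1}{2}}}, which equals f(y).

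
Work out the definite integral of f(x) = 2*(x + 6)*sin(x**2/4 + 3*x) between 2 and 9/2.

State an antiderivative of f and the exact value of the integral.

The substitution u = x**2/4 + 3*x works: f is exactly (dF/du)*(du/dx) for that inner function.
F(x) = -4*cos(x**2/4 + 3*x) is an antiderivative of f.
Check: d/dx[-4*cos(x**2/4 + 3*x)] = 2*x*sin(x**2/4 + 3*x) + 12*sin(x**2/4 + 3*x), which equals f(x).
F(9/2) = -4*cos(297/16); F(2) = -4*cos(7).
Integral = F(9/2) - F(2) = -4*cos(297/16) + 4*cos(7).

Antiderivative: F(x) = -4*cos(x**2/4 + 3*x); value = -4*cos(297/16) + 4*cos(7)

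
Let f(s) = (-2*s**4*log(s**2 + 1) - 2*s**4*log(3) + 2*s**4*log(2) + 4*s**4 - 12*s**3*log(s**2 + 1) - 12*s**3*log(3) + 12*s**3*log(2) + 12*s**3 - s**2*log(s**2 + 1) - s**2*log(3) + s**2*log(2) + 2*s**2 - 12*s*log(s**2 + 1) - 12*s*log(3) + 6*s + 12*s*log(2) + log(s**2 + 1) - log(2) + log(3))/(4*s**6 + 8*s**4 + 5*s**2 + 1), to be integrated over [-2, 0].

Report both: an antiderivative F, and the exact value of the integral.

Differentiate the proposed F(s) back; it has to land on f(s) exactly.
F(s) = -(-s - 3)*log(3*s**2/2 + 3/2)/(2*s**2 + 1) is an antiderivative of f.
Check: d/ds[-(-s - 3)*log(3*s**2/2 + 3/2)/(2*s**2 + 1)] = (-2*s**4*log(s**2 + 1) - 2*s**4*log(3) + 2*s**4*log(2) + 4*s**4 - 12*s**3*log(s**2 + 1) - 12*s**3*log(3) + 12*s**3*log(2) + 12*s**3 - s**2*log(s**2 + 1) - s**2*log(3) + s**2*log(2) + 2*s**2 - 12*s*log(s**2 + 1) - 12*s*log(3) + 6*s + 12*s*log(2) + log(s**2 + 1) - log(2) + log(3))/(4*s**6 + 8*s**4 + 5*s**2 + 1) = f(s).
F(0) = 3*log(3/2); F(-2) = log(15/2)/9.
Integral = F(0) - F(-2) = -log(15/2)/9 + 3*log(3/2).

Antiderivative: F(s) = -(-s - 3)*log(3*s**2/2 + 3/2)/(2*s**2 + 1); value = -log(15/2)/9 + 3*log(3/2)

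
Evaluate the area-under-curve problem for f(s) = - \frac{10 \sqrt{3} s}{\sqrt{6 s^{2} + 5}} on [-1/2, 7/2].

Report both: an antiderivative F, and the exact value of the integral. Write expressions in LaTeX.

f matches the chain-rule pattern g'(h)*h' with inner function h(s) = 2 s^{2} + \frac{5}{3}; substituting u = h(s) collapses the integral.
F(s) = - \frac{5 \sqrt{3} \sqrt{6 s^{2} + 5}}{3} is an antiderivative of f.
Check: d/ds[- \frac{5 \sqrt{3} \sqrt{6 s^{2} + 5}}{3}] = - \frac{10 \sqrt{3} s}{\sqrt{6 s^{2} + 5}} = f(s).
F(7/2) = - \frac{5 \sqrt{942}}{6}; F(-1/2) = - \frac{5 \sqrt{78}}{6}.
Integral = F(7/2) - F(-1/2) = - \frac{5 \sqrt{942}}{6} + \frac{5 \sqrt{78}}{6}.

Antiderivative: F(s) = - \frac{5 \sqrt{3} \sqrt{6 s^{2} + 5}}{3}; value = - \frac{5 \sqrt{942}}{6} + \frac{5 \sqrt{78}}{6}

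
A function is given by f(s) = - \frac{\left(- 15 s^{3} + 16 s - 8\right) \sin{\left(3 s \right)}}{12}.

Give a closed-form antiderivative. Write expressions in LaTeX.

An antiderivative is F(s) = \frac{- 45 s^{3} \cos{\left(3 s \right)} + 45 s^{2} \sin{\left(3 s \right)} + 78 s \cos{\left(3 s \right)} - 26 \sin{\left(3 s \right)} - 24 \cos{\left(3 s \right)}}{108}.

Since d/ds undoes antidifferentiation here, F'(s) = f(s) is required of F(s).
Check: d/ds[\frac{- 45 s^{3} \cos{\left(3 s \right)} + 45 s^{2} \sin{\left(3 s \right)} + 78 s \cos{\left(3 s \right)} - 26 \sin{\left(3 s \right)} - 24 \cos{\left(3 s \right)}}{108}] = \frac{5 s^{3} \sin{\left(3 s \right)}}{4} - \frac{4 s \sin{\left(3 s \right)}}{3} + \frac{2 \sin{\left(3 s \right)}}{3}, which equals f(s).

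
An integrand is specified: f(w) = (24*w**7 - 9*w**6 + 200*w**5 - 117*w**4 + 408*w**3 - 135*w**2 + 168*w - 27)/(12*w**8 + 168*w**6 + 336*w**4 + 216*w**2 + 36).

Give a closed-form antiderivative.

An antiderivative is F(w) = log(w**4/3 + 4*w**2 + 1)/2 - 3*atan(w)/4 - 1/(3*(w**2 + 1)).

For F(w) to be correct the identity F'(w) - f(w) = 0 must hold.
Check: d/dw[log(w**4/3 + 4*w**2 + 1)/2 - 3*atan(w)/4 - 1/(3*(w**2 + 1))] = (24*w**7 - 9*w**6 + 200*w**5 - 117*w**4 + 408*w**3 - 135*w**2 + 168*w - 27)/(12*w**8 + 168*w**6 + 336*w**4 + 216*w**2 + 36) = f(w).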